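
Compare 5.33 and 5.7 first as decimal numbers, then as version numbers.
As decimals: 5.33 < 5.7. As versions: v5.33 > v5.7 (minor version 33 > 7).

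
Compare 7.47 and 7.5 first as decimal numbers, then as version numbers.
As decimals: 7.47 < 7.5. As versions: v7.47 > v7.5 (minor version 47 > 5).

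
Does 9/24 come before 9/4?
No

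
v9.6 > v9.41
False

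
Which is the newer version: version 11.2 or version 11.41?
version 11.41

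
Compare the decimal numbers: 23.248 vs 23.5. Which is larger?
23.5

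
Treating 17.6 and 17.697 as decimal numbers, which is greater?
17.697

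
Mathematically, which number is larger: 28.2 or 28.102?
28.2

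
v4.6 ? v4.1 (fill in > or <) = >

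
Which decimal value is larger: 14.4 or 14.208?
14.4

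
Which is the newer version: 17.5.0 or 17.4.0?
17.5.0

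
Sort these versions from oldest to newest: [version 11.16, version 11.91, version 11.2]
[version 11.2, version 11.16, version 11.91]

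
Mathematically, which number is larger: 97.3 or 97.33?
97.33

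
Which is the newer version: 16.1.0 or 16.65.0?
16.65.0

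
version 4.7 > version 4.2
True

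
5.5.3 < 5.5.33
True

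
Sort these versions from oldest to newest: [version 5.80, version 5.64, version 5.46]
[version 5.46, version 5.64, version 5.80]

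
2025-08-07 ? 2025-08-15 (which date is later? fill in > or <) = <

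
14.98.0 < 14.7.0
False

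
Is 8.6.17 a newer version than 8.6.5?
Yes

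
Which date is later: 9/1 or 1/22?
9/1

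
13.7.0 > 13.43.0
False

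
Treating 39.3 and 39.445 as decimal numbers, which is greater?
39.445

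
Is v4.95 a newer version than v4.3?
Yes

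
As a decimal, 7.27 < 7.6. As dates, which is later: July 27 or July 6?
July 27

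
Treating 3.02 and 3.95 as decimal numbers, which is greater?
3.95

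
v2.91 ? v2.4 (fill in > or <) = >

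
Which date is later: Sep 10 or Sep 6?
Sep 10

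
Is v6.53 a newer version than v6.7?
Yes. Version numbers are compared segment by segment as integers, not as decimals: minor version 53 > 7, so v6.53 > v6.7 (even though the decimal 6.53 < 6.7).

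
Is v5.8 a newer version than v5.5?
Yes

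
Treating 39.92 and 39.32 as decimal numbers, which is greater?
39.92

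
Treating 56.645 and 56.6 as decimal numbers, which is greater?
56.645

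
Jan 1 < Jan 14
True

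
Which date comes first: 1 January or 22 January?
1 January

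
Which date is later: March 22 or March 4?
March 22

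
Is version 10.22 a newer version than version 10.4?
Yes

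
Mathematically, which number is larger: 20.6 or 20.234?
20.6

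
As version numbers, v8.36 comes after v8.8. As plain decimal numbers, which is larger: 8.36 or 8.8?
8.8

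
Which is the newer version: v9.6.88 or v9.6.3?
v9.6.88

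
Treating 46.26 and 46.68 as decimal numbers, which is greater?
46.68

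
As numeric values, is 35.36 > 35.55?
False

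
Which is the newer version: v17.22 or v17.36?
v17.36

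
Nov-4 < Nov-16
True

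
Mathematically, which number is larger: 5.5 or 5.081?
5.5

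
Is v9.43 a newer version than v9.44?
No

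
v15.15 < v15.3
False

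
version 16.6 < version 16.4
False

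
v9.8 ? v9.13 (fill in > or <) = <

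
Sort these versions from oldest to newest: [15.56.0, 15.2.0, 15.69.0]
[15.2.0, 15.56.0, 15.69.0]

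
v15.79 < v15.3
False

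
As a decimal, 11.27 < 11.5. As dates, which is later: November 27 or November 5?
November 27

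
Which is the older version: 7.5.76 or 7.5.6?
7.5.6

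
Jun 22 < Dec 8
True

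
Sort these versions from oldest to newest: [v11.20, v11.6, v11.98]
[v11.6, v11.20, v11.98]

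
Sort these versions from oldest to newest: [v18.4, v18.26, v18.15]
[v18.4, v18.15, v18.26]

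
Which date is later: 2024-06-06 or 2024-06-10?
2024-06-10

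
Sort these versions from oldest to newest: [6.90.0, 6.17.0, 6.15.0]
[6.15.0, 6.17.0, 6.90.0]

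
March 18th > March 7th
True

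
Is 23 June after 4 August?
No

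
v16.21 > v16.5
True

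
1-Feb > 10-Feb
False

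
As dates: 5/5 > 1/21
True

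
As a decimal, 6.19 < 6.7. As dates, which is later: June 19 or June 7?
June 19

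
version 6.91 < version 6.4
False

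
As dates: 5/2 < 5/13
True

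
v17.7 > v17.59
False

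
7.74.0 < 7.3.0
False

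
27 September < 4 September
False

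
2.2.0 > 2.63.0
False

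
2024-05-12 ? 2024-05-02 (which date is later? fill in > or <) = >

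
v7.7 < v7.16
True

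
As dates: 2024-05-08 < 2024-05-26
True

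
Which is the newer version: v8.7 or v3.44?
v8.7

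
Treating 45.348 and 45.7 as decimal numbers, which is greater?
45.7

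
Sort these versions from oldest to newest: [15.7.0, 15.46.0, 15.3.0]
[15.3.0, 15.7.0, 15.46.0]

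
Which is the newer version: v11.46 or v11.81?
v11.81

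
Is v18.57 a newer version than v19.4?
No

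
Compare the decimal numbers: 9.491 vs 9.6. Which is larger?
9.6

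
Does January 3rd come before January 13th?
Yes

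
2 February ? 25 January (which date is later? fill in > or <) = >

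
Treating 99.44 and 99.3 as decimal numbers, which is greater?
99.44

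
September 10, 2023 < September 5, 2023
False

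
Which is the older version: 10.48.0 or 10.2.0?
10.2.0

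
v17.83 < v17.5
False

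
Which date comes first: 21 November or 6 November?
6 November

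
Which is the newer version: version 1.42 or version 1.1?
version 1.42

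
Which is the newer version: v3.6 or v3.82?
v3.82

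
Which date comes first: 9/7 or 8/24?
8/24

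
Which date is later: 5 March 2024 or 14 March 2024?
14 March 2024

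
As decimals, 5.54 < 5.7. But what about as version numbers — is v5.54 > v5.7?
True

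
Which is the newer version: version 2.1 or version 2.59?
version 2.59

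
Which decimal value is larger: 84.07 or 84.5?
84.5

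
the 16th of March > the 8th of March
True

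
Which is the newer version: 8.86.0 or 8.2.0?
8.86.0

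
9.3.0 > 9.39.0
False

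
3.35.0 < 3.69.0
True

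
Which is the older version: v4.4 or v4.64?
v4.4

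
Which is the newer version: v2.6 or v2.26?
v2.26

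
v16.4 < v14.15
False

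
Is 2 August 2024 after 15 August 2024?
No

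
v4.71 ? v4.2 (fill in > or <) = >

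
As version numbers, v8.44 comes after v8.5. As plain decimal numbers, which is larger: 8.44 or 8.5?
8.5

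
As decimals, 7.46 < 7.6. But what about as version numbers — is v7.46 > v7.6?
True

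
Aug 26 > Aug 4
True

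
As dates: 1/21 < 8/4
True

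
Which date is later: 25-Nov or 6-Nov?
25-Nov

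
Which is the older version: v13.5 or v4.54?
v4.54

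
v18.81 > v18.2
True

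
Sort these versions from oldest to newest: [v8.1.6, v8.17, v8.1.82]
[v8.1.6, v8.1.82, v8.17]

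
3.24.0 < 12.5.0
True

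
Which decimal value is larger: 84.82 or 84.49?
84.82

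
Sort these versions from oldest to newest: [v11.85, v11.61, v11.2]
[v11.2, v11.61, v11.85]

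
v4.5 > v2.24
True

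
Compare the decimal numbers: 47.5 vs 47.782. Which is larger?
47.782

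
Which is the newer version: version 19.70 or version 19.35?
version 19.70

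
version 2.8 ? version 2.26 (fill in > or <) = <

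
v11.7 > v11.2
True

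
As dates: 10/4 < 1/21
False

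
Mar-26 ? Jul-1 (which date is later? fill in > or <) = <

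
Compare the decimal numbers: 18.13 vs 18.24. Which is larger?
18.24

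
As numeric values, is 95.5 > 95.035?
True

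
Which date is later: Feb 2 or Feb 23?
Feb 23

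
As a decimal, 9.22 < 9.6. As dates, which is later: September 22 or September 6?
September 22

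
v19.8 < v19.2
False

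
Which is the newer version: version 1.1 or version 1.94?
version 1.94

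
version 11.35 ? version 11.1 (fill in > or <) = >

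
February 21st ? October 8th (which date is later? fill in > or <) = <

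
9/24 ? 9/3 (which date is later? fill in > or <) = >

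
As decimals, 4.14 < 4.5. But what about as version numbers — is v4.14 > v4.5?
True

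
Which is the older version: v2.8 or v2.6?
v2.6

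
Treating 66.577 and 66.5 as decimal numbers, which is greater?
66.577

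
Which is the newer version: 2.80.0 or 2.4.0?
2.80.0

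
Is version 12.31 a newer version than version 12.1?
Yes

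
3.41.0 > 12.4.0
False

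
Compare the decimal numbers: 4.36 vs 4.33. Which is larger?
4.36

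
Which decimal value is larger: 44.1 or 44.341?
44.341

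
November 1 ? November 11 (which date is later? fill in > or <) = <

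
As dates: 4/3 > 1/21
True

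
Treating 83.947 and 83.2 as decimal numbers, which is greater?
83.947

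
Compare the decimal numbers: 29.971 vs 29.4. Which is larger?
29.971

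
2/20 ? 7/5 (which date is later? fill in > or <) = <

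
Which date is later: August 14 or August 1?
August 14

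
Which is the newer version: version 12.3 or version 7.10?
version 12.3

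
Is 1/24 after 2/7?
No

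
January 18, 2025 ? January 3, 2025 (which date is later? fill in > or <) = >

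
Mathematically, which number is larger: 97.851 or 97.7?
97.851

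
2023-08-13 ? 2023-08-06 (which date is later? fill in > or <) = >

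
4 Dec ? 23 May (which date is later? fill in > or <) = >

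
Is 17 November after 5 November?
Yes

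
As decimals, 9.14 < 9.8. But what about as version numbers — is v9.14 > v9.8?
True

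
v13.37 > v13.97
False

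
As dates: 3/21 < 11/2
True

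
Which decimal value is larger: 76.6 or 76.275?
76.6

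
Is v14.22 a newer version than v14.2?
Yes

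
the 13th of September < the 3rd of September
False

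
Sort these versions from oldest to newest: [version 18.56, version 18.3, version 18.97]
[version 18.3, version 18.56, version 18.97]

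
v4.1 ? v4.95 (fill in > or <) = <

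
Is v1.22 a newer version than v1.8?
Yes. Version numbers are compared segment by segment as integers, not as decimals: minor version 22 > 8, so v1.22 > v1.8 (even though the decimal 1.22 < 1.8).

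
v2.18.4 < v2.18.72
True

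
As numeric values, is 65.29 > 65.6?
False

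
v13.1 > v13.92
False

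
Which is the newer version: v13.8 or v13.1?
v13.8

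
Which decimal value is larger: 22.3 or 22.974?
22.974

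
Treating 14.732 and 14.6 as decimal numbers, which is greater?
14.732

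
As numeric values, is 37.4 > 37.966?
False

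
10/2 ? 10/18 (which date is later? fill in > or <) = <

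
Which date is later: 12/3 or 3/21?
12/3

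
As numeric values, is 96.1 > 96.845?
False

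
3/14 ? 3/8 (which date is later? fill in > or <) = >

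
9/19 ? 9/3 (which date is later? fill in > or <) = >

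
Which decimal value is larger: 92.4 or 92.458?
92.458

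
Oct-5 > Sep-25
True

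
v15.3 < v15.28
True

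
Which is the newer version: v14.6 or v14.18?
v14.18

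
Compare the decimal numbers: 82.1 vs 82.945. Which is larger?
82.945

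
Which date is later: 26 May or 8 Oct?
8 Oct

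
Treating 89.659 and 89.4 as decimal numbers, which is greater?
89.659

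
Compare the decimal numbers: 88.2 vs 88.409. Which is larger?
88.409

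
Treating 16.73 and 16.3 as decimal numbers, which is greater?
16.73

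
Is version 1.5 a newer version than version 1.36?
No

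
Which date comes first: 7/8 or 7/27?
7/8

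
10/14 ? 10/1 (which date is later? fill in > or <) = >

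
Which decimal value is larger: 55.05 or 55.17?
55.17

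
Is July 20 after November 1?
No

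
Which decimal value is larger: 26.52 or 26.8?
26.8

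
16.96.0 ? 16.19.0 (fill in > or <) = >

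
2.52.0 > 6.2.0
False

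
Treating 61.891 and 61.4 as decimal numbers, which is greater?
61.891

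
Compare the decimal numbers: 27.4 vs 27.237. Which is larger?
27.4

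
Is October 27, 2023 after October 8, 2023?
Yes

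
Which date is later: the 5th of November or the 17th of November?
the 17th of November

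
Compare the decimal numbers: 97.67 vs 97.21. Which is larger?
97.67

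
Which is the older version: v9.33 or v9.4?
v9.4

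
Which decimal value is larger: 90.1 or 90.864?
90.864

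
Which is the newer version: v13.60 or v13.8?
v13.60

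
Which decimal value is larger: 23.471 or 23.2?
23.471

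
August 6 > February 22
True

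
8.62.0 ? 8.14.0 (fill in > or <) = >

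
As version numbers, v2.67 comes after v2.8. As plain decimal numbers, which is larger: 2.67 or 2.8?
2.8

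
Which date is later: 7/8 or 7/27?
7/27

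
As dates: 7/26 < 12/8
True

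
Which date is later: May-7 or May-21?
May-21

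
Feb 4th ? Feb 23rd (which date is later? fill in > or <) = <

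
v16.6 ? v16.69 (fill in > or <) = <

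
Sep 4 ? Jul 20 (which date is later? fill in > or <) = >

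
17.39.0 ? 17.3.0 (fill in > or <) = >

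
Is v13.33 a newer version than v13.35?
No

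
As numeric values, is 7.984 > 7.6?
True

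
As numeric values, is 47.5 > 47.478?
True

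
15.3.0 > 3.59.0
True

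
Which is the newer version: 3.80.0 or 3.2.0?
3.80.0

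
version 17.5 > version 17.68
False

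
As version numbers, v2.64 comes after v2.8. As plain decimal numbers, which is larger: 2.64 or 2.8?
2.8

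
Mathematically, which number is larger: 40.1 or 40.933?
40.933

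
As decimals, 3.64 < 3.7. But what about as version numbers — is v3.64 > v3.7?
True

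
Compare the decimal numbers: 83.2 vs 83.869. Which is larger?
83.869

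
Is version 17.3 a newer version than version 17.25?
No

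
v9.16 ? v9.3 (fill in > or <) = >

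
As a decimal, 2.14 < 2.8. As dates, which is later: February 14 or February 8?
February 14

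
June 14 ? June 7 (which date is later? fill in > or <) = >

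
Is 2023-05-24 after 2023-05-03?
Yes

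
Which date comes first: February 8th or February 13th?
February 8th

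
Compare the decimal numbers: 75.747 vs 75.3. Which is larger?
75.747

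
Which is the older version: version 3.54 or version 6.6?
version 3.54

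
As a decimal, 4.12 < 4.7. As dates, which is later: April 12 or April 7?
April 12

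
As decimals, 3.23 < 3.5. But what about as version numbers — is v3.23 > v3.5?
True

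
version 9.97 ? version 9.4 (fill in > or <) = >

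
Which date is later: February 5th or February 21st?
February 21st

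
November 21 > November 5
True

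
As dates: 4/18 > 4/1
True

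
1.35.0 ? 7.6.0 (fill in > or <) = <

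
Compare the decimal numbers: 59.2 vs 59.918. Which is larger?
59.918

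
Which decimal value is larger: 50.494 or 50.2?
50.494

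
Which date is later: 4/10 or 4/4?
4/10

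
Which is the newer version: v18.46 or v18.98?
v18.98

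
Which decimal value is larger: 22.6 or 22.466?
22.6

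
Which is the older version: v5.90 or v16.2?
v5.90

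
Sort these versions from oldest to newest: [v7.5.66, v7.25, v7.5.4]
[v7.5.4, v7.5.66, v7.25]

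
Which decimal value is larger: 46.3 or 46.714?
46.714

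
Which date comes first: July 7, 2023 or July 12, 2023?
July 7, 2023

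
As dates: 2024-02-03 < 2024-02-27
True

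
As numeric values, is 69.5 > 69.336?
True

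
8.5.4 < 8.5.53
True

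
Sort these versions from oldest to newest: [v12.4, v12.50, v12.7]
[v12.4, v12.7, v12.50]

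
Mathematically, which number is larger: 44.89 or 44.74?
44.89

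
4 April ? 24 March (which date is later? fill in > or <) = >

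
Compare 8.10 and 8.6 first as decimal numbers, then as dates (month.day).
As decimals: 8.10 < 8.6. As dates: 8/10 is later than 8/6 (day 10 > day 6).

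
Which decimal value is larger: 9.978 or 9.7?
9.978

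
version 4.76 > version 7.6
False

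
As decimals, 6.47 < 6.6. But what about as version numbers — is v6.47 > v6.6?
True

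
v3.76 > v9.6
False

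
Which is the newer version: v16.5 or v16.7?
v16.7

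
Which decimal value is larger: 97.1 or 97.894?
97.894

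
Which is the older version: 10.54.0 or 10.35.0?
10.35.0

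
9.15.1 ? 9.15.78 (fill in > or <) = <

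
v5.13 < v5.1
False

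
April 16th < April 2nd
False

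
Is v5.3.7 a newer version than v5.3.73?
No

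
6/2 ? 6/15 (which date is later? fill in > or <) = <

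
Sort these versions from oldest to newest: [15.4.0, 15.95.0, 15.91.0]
[15.4.0, 15.91.0, 15.95.0]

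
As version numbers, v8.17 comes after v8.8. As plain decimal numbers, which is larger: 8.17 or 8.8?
8.8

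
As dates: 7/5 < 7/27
True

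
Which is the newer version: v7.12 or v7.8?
v7.12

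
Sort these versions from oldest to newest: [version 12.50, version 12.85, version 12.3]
[version 12.3, version 12.50, version 12.85]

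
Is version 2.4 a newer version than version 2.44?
No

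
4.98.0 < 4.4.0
False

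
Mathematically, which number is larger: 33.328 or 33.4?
33.4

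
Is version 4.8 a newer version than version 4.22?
No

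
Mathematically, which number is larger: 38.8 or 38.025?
38.8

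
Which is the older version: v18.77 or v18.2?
v18.2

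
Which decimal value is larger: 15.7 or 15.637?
15.7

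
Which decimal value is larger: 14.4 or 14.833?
14.833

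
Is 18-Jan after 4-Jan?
Yes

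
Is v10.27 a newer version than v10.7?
Yes. Version numbers are compared segment by segment as integers, not as decimals: minor version 27 > 7, so v10.27 > v10.7 (even though the decimal 10.27 < 10.7).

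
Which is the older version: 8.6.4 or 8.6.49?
8.6.4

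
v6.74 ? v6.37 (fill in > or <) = >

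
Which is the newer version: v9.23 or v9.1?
v9.23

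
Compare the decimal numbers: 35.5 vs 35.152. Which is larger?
35.5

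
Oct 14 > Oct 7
True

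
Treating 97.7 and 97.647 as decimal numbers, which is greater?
97.7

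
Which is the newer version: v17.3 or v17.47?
v17.47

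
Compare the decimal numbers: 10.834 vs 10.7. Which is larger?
10.834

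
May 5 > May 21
False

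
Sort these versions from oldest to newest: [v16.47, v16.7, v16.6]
[v16.6, v16.7, v16.47]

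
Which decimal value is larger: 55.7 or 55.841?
55.841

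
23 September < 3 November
True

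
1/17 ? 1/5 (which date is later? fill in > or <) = >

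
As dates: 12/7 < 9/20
False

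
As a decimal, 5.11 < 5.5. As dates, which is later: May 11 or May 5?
May 11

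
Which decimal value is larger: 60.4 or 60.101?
60.4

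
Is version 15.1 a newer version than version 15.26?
No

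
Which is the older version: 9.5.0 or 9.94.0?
9.5.0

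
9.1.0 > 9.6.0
False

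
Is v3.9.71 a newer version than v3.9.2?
Yes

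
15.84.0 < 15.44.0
False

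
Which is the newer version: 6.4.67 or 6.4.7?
6.4.67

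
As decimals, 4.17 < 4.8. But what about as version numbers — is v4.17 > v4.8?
True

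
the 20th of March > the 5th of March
True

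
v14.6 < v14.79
True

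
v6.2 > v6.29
False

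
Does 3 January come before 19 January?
Yes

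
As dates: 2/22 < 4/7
True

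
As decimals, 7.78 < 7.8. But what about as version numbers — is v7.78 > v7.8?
True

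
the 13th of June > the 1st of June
True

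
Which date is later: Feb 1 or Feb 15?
Feb 15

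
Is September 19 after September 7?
Yes. Day 19 comes after day 7 in September — this is a date comparison, not a decimal one (the decimal 9.19 would be smaller than 9.7).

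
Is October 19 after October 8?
Yes. Day 19 comes after day 8 in October — this is a date comparison, not a decimal one (the decimal 10.19 would be smaller than 10.8).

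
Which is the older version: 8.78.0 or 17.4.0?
8.78.0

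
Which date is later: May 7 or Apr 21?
May 7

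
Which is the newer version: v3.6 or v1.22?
v3.6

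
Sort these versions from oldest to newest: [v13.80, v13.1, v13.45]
[v13.1, v13.45, v13.80]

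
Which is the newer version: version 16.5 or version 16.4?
version 16.5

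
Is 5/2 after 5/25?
No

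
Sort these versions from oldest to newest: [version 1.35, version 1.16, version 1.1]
[version 1.1, version 1.16, version 1.35]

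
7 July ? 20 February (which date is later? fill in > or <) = >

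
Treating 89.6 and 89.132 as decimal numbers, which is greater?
89.6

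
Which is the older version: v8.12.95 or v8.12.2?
v8.12.2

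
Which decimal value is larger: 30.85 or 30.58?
30.85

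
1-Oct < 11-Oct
True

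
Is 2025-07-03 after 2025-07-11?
No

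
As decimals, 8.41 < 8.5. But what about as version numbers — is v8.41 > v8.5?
True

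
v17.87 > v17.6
True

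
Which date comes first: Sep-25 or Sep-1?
Sep-1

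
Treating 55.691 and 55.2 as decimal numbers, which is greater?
55.691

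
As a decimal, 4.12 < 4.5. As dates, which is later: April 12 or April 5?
April 12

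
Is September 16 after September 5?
Yes. Day 16 comes after day 5 in September — this is a date comparison, not a decimal one (the decimal 9.16 would be smaller than 9.5).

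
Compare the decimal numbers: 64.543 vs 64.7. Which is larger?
64.7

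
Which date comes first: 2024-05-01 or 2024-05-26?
2024-05-01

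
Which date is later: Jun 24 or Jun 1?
Jun 24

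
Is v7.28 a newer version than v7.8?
Yes. Version numbers are compared segment by segment as integers, not as decimals: minor version 28 > 8, so v7.28 > v7.8 (even though the decimal 7.28 < 7.8).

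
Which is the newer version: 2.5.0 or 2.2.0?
2.5.0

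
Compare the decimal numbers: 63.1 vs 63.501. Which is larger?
63.501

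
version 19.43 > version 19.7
True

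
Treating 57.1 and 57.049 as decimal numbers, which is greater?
57.1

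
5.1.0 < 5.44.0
True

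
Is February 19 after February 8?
Yes. Day 19 comes after day 8 in February — this is a date comparison, not a decimal one (the decimal 2.19 would be smaller than 2.8).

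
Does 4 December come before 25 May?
No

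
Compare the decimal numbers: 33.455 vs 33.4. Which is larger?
33.455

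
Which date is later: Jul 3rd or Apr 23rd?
Jul 3rd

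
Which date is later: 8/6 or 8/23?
8/23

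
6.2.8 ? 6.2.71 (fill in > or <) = <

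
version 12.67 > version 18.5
False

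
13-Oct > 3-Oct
True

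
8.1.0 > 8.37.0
False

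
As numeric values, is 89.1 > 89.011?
True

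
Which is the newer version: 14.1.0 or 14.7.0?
14.7.0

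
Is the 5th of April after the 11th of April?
No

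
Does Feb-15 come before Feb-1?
No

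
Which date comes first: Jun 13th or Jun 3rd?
Jun 3rd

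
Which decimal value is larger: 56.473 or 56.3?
56.473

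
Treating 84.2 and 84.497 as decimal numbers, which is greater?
84.497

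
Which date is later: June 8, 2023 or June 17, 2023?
June 17, 2023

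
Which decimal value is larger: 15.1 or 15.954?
15.954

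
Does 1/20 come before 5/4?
Yes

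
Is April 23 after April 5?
Yes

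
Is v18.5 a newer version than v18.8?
No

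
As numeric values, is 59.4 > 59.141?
True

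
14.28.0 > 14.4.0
True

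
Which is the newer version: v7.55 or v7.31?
v7.55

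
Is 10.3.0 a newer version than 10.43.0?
No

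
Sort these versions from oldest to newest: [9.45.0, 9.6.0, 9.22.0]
[9.6.0, 9.22.0, 9.45.0]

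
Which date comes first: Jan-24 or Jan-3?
Jan-3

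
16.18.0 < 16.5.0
False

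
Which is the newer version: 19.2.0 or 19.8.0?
19.8.0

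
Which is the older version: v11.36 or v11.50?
v11.36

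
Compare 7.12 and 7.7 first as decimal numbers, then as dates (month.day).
As decimals: 7.12 < 7.7. As dates: 7/12 is later than 7/7 (day 12 > day 7).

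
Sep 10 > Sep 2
True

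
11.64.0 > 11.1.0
True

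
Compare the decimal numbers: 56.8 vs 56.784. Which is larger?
56.8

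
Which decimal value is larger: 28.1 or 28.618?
28.618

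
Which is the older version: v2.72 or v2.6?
v2.6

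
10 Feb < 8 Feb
False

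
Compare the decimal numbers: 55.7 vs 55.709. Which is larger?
55.709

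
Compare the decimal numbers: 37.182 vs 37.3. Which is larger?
37.3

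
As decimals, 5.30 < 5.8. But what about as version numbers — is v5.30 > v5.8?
True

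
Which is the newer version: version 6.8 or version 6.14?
version 6.14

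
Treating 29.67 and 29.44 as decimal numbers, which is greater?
29.67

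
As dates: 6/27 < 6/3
False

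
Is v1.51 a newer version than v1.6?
Yes. Version numbers are compared segment by segment as integers, not as decimals: minor version 51 > 6, so v1.51 > v1.6 (even though the decimal 1.51 < 1.6).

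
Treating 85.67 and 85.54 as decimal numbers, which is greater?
85.67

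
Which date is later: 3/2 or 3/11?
3/11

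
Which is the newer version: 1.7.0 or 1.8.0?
1.8.0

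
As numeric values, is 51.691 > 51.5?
True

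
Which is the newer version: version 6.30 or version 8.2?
version 8.2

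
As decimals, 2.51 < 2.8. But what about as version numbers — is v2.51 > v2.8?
True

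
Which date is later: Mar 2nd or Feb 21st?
Mar 2nd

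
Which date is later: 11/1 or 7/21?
11/1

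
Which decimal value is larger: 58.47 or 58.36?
58.47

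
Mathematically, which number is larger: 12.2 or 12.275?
12.275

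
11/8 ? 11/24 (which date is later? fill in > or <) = <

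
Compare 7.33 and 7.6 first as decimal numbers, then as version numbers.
As decimals: 7.33 < 7.6. As versions: v7.33 > v7.6 (minor version 33 > 6).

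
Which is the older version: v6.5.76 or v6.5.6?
v6.5.6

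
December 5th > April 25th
True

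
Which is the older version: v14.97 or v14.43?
v14.43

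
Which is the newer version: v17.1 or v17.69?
v17.69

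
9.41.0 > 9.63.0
False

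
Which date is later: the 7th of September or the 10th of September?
the 10th of September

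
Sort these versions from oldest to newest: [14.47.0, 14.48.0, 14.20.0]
[14.20.0, 14.47.0, 14.48.0]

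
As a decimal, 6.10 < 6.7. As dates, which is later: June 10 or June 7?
June 10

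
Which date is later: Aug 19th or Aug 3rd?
Aug 19th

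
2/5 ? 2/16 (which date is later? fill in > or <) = <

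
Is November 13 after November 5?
Yes. Day 13 comes after day 5 in November — this is a date comparison, not a decimal one (the decimal 11.13 would be smaller than 11.5).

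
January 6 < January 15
True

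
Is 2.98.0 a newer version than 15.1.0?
No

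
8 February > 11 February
False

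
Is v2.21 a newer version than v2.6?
Yes. Version numbers are compared segment by segment as integers, not as decimals: minor version 21 > 6, so v2.21 > v2.6 (even though the decimal 2.21 < 2.6).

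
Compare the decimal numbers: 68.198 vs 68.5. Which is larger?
68.5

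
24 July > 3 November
False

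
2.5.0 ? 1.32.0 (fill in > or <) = >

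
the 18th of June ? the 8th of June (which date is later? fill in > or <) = >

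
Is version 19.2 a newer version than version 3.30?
Yes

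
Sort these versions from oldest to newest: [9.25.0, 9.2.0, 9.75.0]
[9.2.0, 9.25.0, 9.75.0]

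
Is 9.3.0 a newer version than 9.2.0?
Yes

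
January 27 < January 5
False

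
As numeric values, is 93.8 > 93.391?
True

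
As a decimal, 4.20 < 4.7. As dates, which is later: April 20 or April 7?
April 20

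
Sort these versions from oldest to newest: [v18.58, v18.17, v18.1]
[v18.1, v18.17, v18.58]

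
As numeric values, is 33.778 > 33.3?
True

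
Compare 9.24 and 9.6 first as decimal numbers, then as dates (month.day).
As decimals: 9.24 < 9.6. As dates: 9/24 is later than 9/6 (day 24 > day 6).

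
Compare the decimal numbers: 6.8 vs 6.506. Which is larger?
6.8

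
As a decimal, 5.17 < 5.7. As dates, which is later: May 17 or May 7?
May 17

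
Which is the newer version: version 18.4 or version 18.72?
version 18.72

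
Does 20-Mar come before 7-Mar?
No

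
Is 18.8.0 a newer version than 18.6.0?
Yes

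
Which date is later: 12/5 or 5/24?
12/5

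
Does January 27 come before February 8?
Yes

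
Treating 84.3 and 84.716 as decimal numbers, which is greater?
84.716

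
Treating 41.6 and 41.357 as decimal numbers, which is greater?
41.6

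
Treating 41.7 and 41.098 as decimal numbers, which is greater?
41.7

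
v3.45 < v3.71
True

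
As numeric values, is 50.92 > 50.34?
True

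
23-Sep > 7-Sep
True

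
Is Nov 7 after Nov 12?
No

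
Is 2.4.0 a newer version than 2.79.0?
No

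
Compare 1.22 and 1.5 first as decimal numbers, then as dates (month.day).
As decimals: 1.22 < 1.5. As dates: 1/22 is later than 1/5 (day 22 > day 5).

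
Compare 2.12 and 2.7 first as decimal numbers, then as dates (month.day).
As decimals: 2.12 < 2.7. As dates: 2/12 is later than 2/7 (day 12 > day 7).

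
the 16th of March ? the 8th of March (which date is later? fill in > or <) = >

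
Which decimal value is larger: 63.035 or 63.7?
63.7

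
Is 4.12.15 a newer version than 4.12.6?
Yes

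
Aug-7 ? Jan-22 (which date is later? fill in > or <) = >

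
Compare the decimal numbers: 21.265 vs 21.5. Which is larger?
21.5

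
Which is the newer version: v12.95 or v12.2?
v12.95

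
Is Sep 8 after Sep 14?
No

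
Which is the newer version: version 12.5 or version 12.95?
version 12.95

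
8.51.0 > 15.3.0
False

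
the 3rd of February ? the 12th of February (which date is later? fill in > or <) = <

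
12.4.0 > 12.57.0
False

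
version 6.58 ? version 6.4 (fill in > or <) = >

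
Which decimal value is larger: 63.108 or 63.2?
63.2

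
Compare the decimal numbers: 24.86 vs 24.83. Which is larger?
24.86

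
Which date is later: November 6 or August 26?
November 6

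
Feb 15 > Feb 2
True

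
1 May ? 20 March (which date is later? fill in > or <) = >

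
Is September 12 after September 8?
Yes. Day 12 comes after day 8 in September — this is a date comparison, not a decimal one (the decimal 9.12 would be smaller than 9.8).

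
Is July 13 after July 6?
Yes. Day 13 comes after day 6 in July — this is a date comparison, not a decimal one (the decimal 7.13 would be smaller than 7.6).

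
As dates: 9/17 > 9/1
True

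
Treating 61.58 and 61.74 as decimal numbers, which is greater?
61.74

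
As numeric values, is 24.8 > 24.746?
True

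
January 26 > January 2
True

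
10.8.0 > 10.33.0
False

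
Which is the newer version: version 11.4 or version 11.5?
version 11.5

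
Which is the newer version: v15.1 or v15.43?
v15.43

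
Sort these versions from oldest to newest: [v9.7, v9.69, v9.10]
[v9.7, v9.10, v9.69]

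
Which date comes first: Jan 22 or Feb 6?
Jan 22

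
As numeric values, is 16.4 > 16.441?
False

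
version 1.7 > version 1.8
False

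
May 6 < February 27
False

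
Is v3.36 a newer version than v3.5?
Yes. Version numbers are compared segment by segment as integers, not as decimals: minor version 36 > 5, so v3.36 > v3.5 (even though the decimal 3.36 < 3.5).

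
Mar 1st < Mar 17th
True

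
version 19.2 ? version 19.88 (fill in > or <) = <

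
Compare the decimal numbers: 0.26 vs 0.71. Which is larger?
0.71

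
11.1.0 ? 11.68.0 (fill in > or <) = <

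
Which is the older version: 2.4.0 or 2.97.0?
2.4.0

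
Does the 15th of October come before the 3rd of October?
No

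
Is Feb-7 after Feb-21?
No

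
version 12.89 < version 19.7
True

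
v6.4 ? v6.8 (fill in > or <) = <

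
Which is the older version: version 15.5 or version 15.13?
version 15.5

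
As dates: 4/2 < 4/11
True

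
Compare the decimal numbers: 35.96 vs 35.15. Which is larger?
35.96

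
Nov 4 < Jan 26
False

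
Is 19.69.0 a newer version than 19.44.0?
Yes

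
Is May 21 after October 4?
No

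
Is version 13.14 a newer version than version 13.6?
Yes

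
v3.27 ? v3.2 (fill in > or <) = >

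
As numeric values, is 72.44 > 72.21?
True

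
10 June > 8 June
True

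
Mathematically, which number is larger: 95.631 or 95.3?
95.631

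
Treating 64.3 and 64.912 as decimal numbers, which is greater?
64.912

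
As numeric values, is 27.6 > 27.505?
True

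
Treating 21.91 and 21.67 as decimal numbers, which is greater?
21.91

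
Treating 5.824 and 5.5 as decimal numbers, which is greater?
5.824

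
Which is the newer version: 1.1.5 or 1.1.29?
1.1.29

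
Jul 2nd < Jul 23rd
True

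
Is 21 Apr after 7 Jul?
No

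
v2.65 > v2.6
True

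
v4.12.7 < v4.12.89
True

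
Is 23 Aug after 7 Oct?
No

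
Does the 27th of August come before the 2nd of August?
No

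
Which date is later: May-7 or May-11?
May-11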